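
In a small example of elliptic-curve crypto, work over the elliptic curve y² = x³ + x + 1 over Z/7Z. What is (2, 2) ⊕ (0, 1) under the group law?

(2, 2) + (0, 1). λ = (1 - 2)/(0 - 2) ≡ 6/5 mod 7. 5⁻¹ ≡ 3 (mod 7), so λ ≡ 4.
  x = λ² - 2 - 0 = 16 - 2 ≡ 0; y = λ·(2 - 0) - 2 ≡ 6. → (0, 6)

(0, 6)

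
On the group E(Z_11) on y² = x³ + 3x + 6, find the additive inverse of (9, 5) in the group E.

(9, 6)

-(9, 5) = (9, -5 mod 11) = (9, 6).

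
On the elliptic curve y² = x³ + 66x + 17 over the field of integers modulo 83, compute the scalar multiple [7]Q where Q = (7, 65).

Double-and-add on 7 = (111)₂. Start with Q = (7, 65) for the leading 1-bit.
double: tangent at (7, 65): λ = (3·7² + 66)/(2·65) ≡ 47/47. 47⁻¹ ≡ 53 (mod 83), so λ ≡ 47·53 ≡ 1.
  x = λ² - 7 - 7 = 1 - 14 ≡ 70; y = λ·(7 - 70) - 65 ≡ 38. → (70, 38)
add Q: (70, 38) + (7, 65). λ = (65 - 38)/(7 - 70) ≡ 27/20 mod 83. 20⁻¹ ≡ 54 (mod 83), so λ ≡ 47.
  x = λ² - 70 - 7 = 2209 - 77 ≡ 57; y = λ·(70 - 57) - 38 ≡ 75. → (57, 75)
double: tangent at (57, 75): λ = (3·57² + 66)/(2·75) ≡ 19/67. 67⁻¹ ≡ 57 (mod 83), so λ ≡ 19·57 ≡ 4.
  x = λ² - 57 - 57 = 16 - 114 ≡ 68; y = λ·(57 - 68) - 75 ≡ 47. → (68, 47)
add Q: (68, 47) + (7, 65). λ = (65 - 47)/(7 - 68) ≡ 18/22 mod 83. 22⁻¹ ≡ 34 (mod 83), so λ ≡ 31.
  x = λ² - 68 - 7 = 961 - 75 ≡ 56; y = λ·(68 - 56) - 47 ≡ 76. → (56, 76)

(56, 76)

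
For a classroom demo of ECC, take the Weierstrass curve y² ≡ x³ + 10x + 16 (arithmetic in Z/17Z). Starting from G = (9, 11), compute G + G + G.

(4, 16)

Repeated addition: build up to 3G.
2G: tangent at (9, 11): λ = (3·9² + 10)/(2·11) ≡ 15/5. 5⁻¹ ≡ 7 (mod 17) since 5·7 = 35 ≡ 1, so λ ≡ 15·7 ≡ 3.
  x = λ² - 9 - 9 = 9 - 18 ≡ 8; y = λ·(9 - 8) - 11 ≡ 9. → (8, 9)
3G: (8, 9) + (9, 11). λ = (11 - 9)/(9 - 8) ≡ 2/1 mod 17. 1⁻¹ ≡ 1 (mod 17) since 1·1 = 1 ≡ 1, so λ ≡ 2.
  x = λ² - 8 - 9 = 4 - 17 ≡ 4; y = λ·(8 - 4) - 9 ≡ 16. → (4, 16)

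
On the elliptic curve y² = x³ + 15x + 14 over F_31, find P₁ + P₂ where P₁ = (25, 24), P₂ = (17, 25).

(25, 24) + (17, 25). λ = (25 - 24)/(17 - 25) ≡ 1/23 mod 31. 23⁻¹ ≡ 27 (mod 31) since 23·27 = 621 ≡ 1, so λ ≡ 27.
  x = λ² - 25 - 17 = 729 - 42 ≡ 5; y = λ·(25 - 5) - 24 ≡ 20. → (5, 20)

(5, 20)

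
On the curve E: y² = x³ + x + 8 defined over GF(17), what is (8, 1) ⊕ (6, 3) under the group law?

(8, 1) + (6, 3). λ = (3 - 1)/(6 - 8) ≡ 2/15 mod 17. 15⁻¹ ≡ 8 (mod 17), so λ ≡ 16.
  x = λ² - 8 - 6 = 256 - 14 ≡ 4; y = λ·(8 - 4) - 1 ≡ 12. → (4, 12)

(4, 12)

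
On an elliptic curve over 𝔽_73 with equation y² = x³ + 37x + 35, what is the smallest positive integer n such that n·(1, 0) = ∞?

2

2P: (1, 0) + (1, 0): same x and y₁ ≡ -y₂, so the sum is ∞.
2P = ∞, so the order is 2.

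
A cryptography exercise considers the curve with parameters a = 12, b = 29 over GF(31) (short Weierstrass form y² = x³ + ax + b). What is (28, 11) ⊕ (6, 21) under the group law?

(30, 4)

(28, 11) + (6, 21). λ = (21 - 11)/(6 - 28) ≡ 10/9 mod 31. 9⁻¹ ≡ 7 (mod 31) since 9·7 = 63 ≡ 1, so λ ≡ 8.
  x = λ² - 28 - 6 = 64 - 34 ≡ 30; y = λ·(28 - 30) - 11 ≡ 4. → (30, 4)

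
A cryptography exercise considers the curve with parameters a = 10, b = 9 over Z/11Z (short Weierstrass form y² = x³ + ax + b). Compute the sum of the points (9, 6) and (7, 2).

(9, 6) + (7, 2). λ = (2 - 6)/(7 - 9) ≡ 7/9 mod 11. 9⁻¹ ≡ 5 (mod 11) since 9·5 = 45 ≡ 1, so λ ≡ 2.
  x = λ² - 9 - 7 = 4 - 16 ≡ 10; y = λ·(9 - 10) - 6 ≡ 3. → (10, 3)

(10, 3)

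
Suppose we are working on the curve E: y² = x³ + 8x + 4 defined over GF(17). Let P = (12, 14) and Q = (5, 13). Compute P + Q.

(12, 14) + (5, 13). λ = (13 - 14)/(5 - 12) ≡ 16/10 mod 17. 10⁻¹ ≡ 12 (mod 17) since 10·12 = 120 ≡ 1, so λ ≡ 5.
  x = λ² - 12 - 5 = 25 - 17 ≡ 8; y = λ·(12 - 8) - 14 ≡ 6. → (8, 6)

(8, 6)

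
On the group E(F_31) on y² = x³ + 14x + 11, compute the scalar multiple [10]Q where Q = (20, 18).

(4, 21)

Repeated addition: build up to 10Q.
2Q: tangent at (20, 18): λ = (3·20² + 14)/(2·18) ≡ 5/5. 5⁻¹ ≡ 25 (mod 31), so λ ≡ 5·25 ≡ 1.
  x = λ² - 20 - 20 = 1 - 40 ≡ 23; y = λ·(20 - 23) - 18 ≡ 10. → (23, 10)
3Q: (23, 10) + (20, 18). λ = (18 - 10)/(20 - 23) ≡ 8/28 mod 31. 28⁻¹ ≡ 10 (mod 31), so λ ≡ 18.
  x = λ² - 23 - 20 = 324 - 43 ≡ 2; y = λ·(23 - 2) - 10 ≡ 27. → (2, 27)
4Q: (2, 27) + (20, 18). λ = (18 - 27)/(20 - 2) ≡ 22/18 mod 31. 18⁻¹ ≡ 19 (mod 31), so λ ≡ 15.
  x = λ² - 2 - 20 = 225 - 22 ≡ 17; y = λ·(2 - 17) - 27 ≡ 27. → (17, 27)
5Q: (17, 27) + (20, 18). λ = (18 - 27)/(20 - 17) ≡ 22/3 mod 31. 3⁻¹ ≡ 21 (mod 31) since 3·21 = 63 ≡ 1, so λ ≡ 28.
  x = λ² - 17 - 20 = 784 - 37 ≡ 3; y = λ·(17 - 3) - 27 ≡ 24. → (3, 24)
6Q: (3, 24) + (20, 18). λ = (18 - 24)/(20 - 3) ≡ 25/17 mod 31. 17⁻¹ ≡ 11 (mod 31) since 17·11 = 187 ≡ 1, so λ ≡ 27.
  x = λ² - 3 - 20 = 729 - 23 ≡ 24; y = λ·(3 - 24) - 24 ≡ 29. → (24, 29)
7Q: (24, 29) + (20, 18). λ = (18 - 29)/(20 - 24) ≡ 20/27 mod 31. 27⁻¹ ≡ 23 (mod 31), so λ ≡ 26.
  x = λ² - 24 - 20 = 676 - 44 ≡ 12; y = λ·(24 - 12) - 29 ≡ 4. → (12, 4)
8Q: (12, 4) + (20, 18). λ = (18 - 4)/(20 - 12) ≡ 14/8 mod 31. 8⁻¹ ≡ 4 (mod 31) since 8·4 = 32 ≡ 1, so λ ≡ 25.
  x = λ² - 12 - 20 = 625 - 32 ≡ 4; y = λ·(12 - 4) - 4 ≡ 10. → (4, 10)
9Q: (4, 10) + (20, 18). λ = (18 - 10)/(20 - 4) ≡ 8/16 mod 31. 16⁻¹ ≡ 2 (mod 31), so λ ≡ 16.
  x = λ² - 4 - 20 = 256 - 24 ≡ 15; y = λ·(4 - 15) - 10 ≡ 0. → (15, 0)
10Q: (15, 0) + (20, 18). λ = (18 - 0)/(20 - 15) ≡ 18/5 mod 31. 5⁻¹ ≡ 25 (mod 31) since 5·25 = 125 ≡ 1, so λ ≡ 16.
  x = λ² - 15 - 20 = 256 - 35 ≡ 4; y = λ·(15 - 4) - 0 ≡ 21. → (4, 21)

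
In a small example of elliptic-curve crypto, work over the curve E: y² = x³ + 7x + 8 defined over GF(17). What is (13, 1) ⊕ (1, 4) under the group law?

(2, 9)

(13, 1) + (1, 4). λ = (4 - 1)/(1 - 13) ≡ 3/5 mod 17. 5⁻¹ ≡ 7 (mod 17), so λ ≡ 4.
  x = λ² - 13 - 1 = 16 - 14 ≡ 2; y = λ·(13 - 2) - 1 ≡ 9. → (2, 9)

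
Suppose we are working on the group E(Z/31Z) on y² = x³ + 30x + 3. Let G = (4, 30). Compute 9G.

(17, 1)

Double-and-add on 9 = (1001)₂. Start with G = (4, 30) for the leading 1-bit.
double: tangent at (4, 30): λ = (3·4² + 30)/(2·30) ≡ 16/29. 29⁻¹ ≡ 15 (mod 31), so λ ≡ 16·15 ≡ 23.
  x = λ² - 4 - 4 = 529 - 8 ≡ 25; y = λ·(4 - 25) - 30 ≡ 14. → (25, 14)
double: tangent at (25, 14): λ = (3·25² + 30)/(2·14) ≡ 14/28. 28⁻¹ ≡ 10 (mod 31), so λ ≡ 14·10 ≡ 16.
  x = λ² - 25 - 25 = 256 - 50 ≡ 20; y = λ·(25 - 20) - 14 ≡ 4. → (20, 4)
double: tangent at (20, 4): λ = (3·20² + 30)/(2·4) ≡ 21/8. 8⁻¹ ≡ 4 (mod 31) since 8·4 = 32 ≡ 1, so λ ≡ 21·4 ≡ 22.
  x = λ² - 20 - 20 = 484 - 40 ≡ 10; y = λ·(20 - 10) - 4 ≡ 30. → (10, 30)
add G: (10, 30) + (4, 30). λ = (30 - 30)/(4 - 10) ≡ 0/25 mod 31. 25⁻¹ ≡ 5 (mod 31), so λ ≡ 0.
  x = λ² - 10 - 4 = 0 - 14 ≡ 17; y = λ·(10 - 17) - 30 ≡ 1. → (17, 1)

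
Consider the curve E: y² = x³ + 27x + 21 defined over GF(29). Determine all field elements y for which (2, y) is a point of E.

5, 24

x³ + 27x + 21 = 83 ≡ 25 (mod 29).
Square roots of 25 mod 29: 5 and 24 (since 5² = 25 ≡ 25).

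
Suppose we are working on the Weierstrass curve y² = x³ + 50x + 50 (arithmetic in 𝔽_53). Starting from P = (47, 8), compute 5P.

Repeated addition: build up to 5P.
2P: tangent at (47, 8): λ = (3·47² + 50)/(2·8) ≡ 52/16. 16⁻¹ ≡ 10 (mod 53) since 16·10 = 160 ≡ 1, so λ ≡ 52·10 ≡ 43.
  x = λ² - 47 - 47 = 1849 - 94 ≡ 6; y = λ·(47 - 6) - 8 ≡ 6. → (6, 6)
3P: (6, 6) + (47, 8). λ = (8 - 6)/(47 - 6) ≡ 2/41 mod 53. 41⁻¹ ≡ 22 (mod 53), so λ ≡ 44.
  x = λ² - 6 - 47 = 1936 - 53 ≡ 28; y = λ·(6 - 28) - 6 ≡ 33. → (28, 33)
4P: (28, 33) + (47, 8). λ = (8 - 33)/(47 - 28) ≡ 28/19 mod 53. 19⁻¹ ≡ 14 (mod 53), so λ ≡ 21.
  x = λ² - 28 - 47 = 441 - 75 ≡ 48; y = λ·(28 - 48) - 33 ≡ 24. → (48, 24)
5P: (48, 24) + (47, 8). λ = (8 - 24)/(47 - 48) ≡ 37/52 mod 53. 52⁻¹ ≡ 52 (mod 53) since 52·52 = 2704 ≡ 1, so λ ≡ 16.
  x = λ² - 48 - 47 = 256 - 95 ≡ 2; y = λ·(48 - 2) - 24 ≡ 23. → (2, 23)

(2, 23)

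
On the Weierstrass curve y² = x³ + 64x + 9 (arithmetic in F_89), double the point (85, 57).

tangent at (85, 57): λ = (3·85² + 64)/(2·57) ≡ 23/25. 25⁻¹ ≡ 57 (mod 89) since 25·57 = 1425 ≡ 1, so λ ≡ 23·57 ≡ 65.
  x = λ² - 85 - 85 = 4225 - 170 ≡ 50; y = λ·(85 - 50) - 57 ≡ 82. → (50, 82)

(50, 82)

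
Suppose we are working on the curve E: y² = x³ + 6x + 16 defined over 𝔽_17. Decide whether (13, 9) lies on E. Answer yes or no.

yes

y² = 9² ≡ 13; x³ + 6x + 16 = 2291 ≡ 13 (mod 17). 13 = 13.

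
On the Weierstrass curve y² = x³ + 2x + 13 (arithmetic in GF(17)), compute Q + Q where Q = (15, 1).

(2, 5)

tangent at (15, 1): λ = (3·15² + 2)/(2·1) ≡ 14/2. 2⁻¹ ≡ 9 (mod 17) since 2·9 = 18 ≡ 1, so λ ≡ 14·9 ≡ 7.
  x = λ² - 15 - 15 = 49 - 30 ≡ 2; y = λ·(15 - 2) - 1 ≡ 5. → (2, 5)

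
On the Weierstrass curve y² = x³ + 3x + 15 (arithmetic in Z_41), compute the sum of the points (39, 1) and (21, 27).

(39, 1) + (21, 27). λ = (27 - 1)/(21 - 39) ≡ 26/23 mod 41. 23⁻¹ ≡ 25 (mod 41) since 23·25 = 575 ≡ 1, so λ ≡ 35.
  x = λ² - 39 - 21 = 1225 - 60 ≡ 17; y = λ·(39 - 17) - 1 ≡ 31. → (17, 31)

(17, 31)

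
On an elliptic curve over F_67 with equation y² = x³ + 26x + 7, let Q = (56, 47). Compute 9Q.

Double-and-add on 9 = (1001)₂. Start with Q = (56, 47) for the leading 1-bit.
double: tangent at (56, 47): λ = (3·56² + 26)/(2·47) ≡ 54/27. 27⁻¹ ≡ 5 (mod 67), so λ ≡ 54·5 ≡ 2.
  x = λ² - 56 - 56 = 4 - 112 ≡ 26; y = λ·(56 - 26) - 47 ≡ 13. → (26, 13)
double: tangent at (26, 13): λ = (3·26² + 26)/(2·13) ≡ 44/26. 26⁻¹ ≡ 49 (mod 67), so λ ≡ 44·49 ≡ 12.
  x = λ² - 26 - 26 = 144 - 52 ≡ 25; y = λ·(26 - 25) - 13 ≡ 66. → (25, 66)
double: tangent at (25, 66): λ = (3·25² + 26)/(2·66) ≡ 25/65. 65⁻¹ ≡ 33 (mod 67), so λ ≡ 25·33 ≡ 21.
  x = λ² - 25 - 25 = 441 - 50 ≡ 56; y = λ·(25 - 56) - 66 ≡ 20. → (56, 20)
add Q: (56, 20) + (56, 47): same x and y₁ ≡ -y₂, so the sum is O.

O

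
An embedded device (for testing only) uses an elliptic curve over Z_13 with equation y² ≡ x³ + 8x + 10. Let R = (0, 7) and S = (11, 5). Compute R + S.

(0, 7) + (11, 5). λ = (5 - 7)/(11 - 0) ≡ 11/11 mod 13. 11⁻¹ ≡ 6 (mod 13) since 11·6 = 66 ≡ 1, so λ ≡ 1.
  x = λ² - 0 - 11 = 1 - 11 ≡ 3; y = λ·(0 - 3) - 7 ≡ 3. → (3, 3)

(3, 3)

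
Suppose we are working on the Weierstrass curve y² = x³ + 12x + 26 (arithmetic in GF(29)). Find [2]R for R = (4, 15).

tangent at (4, 15): λ = (3·4² + 12)/(2·15) ≡ 2/1. 1⁻¹ ≡ 1 (mod 29), so λ ≡ 2·1 ≡ 2.
  x = λ² - 4 - 4 = 4 - 8 ≡ 25; y = λ·(4 - 25) - 15 ≡ 1. → (25, 1)

(25, 1)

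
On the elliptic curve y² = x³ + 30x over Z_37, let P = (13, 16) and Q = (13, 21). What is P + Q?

O

The two points share x = 13 and their y-coordinates satisfy 16 + 21 ≡ 0 (mod 37), so they are inverses. Their sum is ∞.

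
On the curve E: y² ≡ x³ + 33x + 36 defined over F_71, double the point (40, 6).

(39, 24)

tangent at (40, 6): λ = (3·40² + 33)/(2·6) ≡ 5/12. 12⁻¹ ≡ 6 (mod 71), so λ ≡ 5·6 ≡ 30.
  x = λ² - 40 - 40 = 900 - 80 ≡ 39; y = λ·(40 - 39) - 6 ≡ 24. → (39, 24)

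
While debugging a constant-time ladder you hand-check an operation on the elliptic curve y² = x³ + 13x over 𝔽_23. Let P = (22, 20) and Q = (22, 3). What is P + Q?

The two points share x = 22 and their y-coordinates satisfy 20 + 3 ≡ 0 (mod 23), so they are inverses. Their sum is 𝒪.

O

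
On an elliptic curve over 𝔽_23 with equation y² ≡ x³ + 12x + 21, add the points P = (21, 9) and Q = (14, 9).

(11, 14)

(21, 9) + (14, 9). λ = (9 - 9)/(14 - 21) ≡ 0/16 mod 23. 16⁻¹ ≡ 13 (mod 23), so λ ≡ 0.
  x = λ² - 21 - 14 = 0 - 35 ≡ 11; y = λ·(21 - 11) - 9 ≡ 14. → (11, 14)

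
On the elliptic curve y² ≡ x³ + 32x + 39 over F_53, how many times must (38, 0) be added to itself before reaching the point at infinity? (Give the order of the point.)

2P: (38, 0) + (38, 0): same x and y₁ ≡ -y₂, so the sum is the point at infinity.
2P = the point at infinity, so the order is 2.

2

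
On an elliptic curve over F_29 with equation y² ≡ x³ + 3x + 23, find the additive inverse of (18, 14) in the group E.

(18, 15)

-(18, 14) = (18, -14 mod 29) = (18, 15).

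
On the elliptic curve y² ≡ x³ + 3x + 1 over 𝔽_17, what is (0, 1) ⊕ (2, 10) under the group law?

(0, 1) + (2, 10). λ = (10 - 1)/(2 - 0) ≡ 9/2 mod 17. 2⁻¹ ≡ 9 (mod 17), so λ ≡ 13.
  x = λ² - 0 - 2 = 169 - 2 ≡ 14; y = λ·(0 - 14) - 1 ≡ 4. → (14, 4)

(14, 4)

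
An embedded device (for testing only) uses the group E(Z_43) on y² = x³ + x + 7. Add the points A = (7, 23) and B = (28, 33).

(21, 42)

(7, 23) + (28, 33). λ = (33 - 23)/(28 - 7) ≡ 10/21 mod 43. 21⁻¹ ≡ 41 (mod 43), so λ ≡ 23.
  x = λ² - 7 - 28 = 529 - 35 ≡ 21; y = λ·(7 - 21) - 23 ≡ 42. → (21, 42)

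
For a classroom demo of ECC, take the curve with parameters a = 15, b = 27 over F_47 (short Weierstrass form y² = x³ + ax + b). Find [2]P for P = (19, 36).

tangent at (19, 36): λ = (3·19² + 15)/(2·36) ≡ 17/25. 25⁻¹ ≡ 32 (mod 47), so λ ≡ 17·32 ≡ 27.
  x = λ² - 19 - 19 = 729 - 38 ≡ 33; y = λ·(19 - 33) - 36 ≡ 9. → (33, 9)

(33, 9)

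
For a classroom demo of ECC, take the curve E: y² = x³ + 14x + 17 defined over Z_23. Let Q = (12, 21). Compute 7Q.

(13, 2)

Repeated addition: build up to 7Q.
2Q: tangent at (12, 21): λ = (3·12² + 14)/(2·21) ≡ 9/19. 19⁻¹ ≡ 17 (mod 23) since 19·17 = 323 ≡ 1, so λ ≡ 9·17 ≡ 15.
  x = λ² - 12 - 12 = 225 - 24 ≡ 17; y = λ·(12 - 17) - 21 ≡ 19. → (17, 19)
3Q: (17, 19) + (12, 21). λ = (21 - 19)/(12 - 17) ≡ 2/18 mod 23. 18⁻¹ ≡ 9 (mod 23), so λ ≡ 18.
  x = λ² - 17 - 12 = 324 - 29 ≡ 19; y = λ·(17 - 19) - 19 ≡ 14. → (19, 14)
4Q: (19, 14) + (12, 21). λ = (21 - 14)/(12 - 19) ≡ 7/16 mod 23. 16⁻¹ ≡ 13 (mod 23), so λ ≡ 22.
  x = λ² - 19 - 12 = 484 - 31 ≡ 16; y = λ·(19 - 16) - 14 ≡ 6. → (16, 6)
5Q: (16, 6) + (12, 21). λ = (21 - 6)/(12 - 16) ≡ 15/19 mod 23. 19⁻¹ ≡ 17 (mod 23) since 19·17 = 323 ≡ 1, so λ ≡ 2.
  x = λ² - 16 - 12 = 4 - 28 ≡ 22; y = λ·(16 - 22) - 6 ≡ 5. → (22, 5)
6Q: (22, 5) + (12, 21). λ = (21 - 5)/(12 - 22) ≡ 16/13 mod 23. 13⁻¹ ≡ 16 (mod 23), so λ ≡ 3.
  x = λ² - 22 - 12 = 9 - 34 ≡ 21; y = λ·(22 - 21) - 5 ≡ 21. → (21, 21)
7Q: (21, 21) + (12, 21). λ = (21 - 21)/(12 - 21) ≡ 0/14 mod 23. 14⁻¹ ≡ 5 (mod 23), so λ ≡ 0.
  x = λ² - 21 - 12 = 0 - 33 ≡ 13; y = λ·(21 - 13) - 21 ≡ 2. → (13, 2)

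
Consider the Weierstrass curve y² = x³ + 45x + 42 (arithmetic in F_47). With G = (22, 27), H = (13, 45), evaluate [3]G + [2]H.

(44, 31)

First 3G:
Repeated addition: build up to 3G.
2G: tangent at (22, 27): λ = (3·22² + 45)/(2·27) ≡ 40/7. 7⁻¹ ≡ 27 (mod 47) since 7·27 = 189 ≡ 1, so λ ≡ 40·27 ≡ 46.
  x = λ² - 22 - 22 = 2116 - 44 ≡ 4; y = λ·(22 - 4) - 27 ≡ 2. → (4, 2)
3G: (4, 2) + (22, 27). λ = (27 - 2)/(22 - 4) ≡ 25/18 mod 47. 18⁻¹ ≡ 34 (mod 47) since 18·34 = 612 ≡ 1, so λ ≡ 4.
  x = λ² - 4 - 22 = 16 - 26 ≡ 37; y = λ·(4 - 37) - 2 ≡ 7. → (37, 7)
3G = (37, 7).
Next 2H:
Repeated addition: build up to 2H.
2H: tangent at (13, 45): λ = (3·13² + 45)/(2·45) ≡ 35/43. 43⁻¹ ≡ 35 (mod 47) since 43·35 = 1505 ≡ 1, so λ ≡ 35·35 ≡ 3.
  x = λ² - 13 - 13 = 9 - 26 ≡ 30; y = λ·(13 - 30) - 45 ≡ 45. → (30, 45)
2H = (30, 45).
Finally 3G + 2H:
(37, 7) + (30, 45). λ = (45 - 7)/(30 - 37) ≡ 38/40 mod 47. 40⁻¹ ≡ 20 (mod 47), so λ ≡ 8.
  x = λ² - 37 - 30 = 64 - 67 ≡ 44; y = λ·(37 - 44) - 7 ≡ 31. → (44, 31)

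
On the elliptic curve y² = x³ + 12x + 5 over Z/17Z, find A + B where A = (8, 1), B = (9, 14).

(8, 1) + (9, 14). λ = (14 - 1)/(9 - 8) ≡ 13/1 mod 17. 1⁻¹ ≡ 1 (mod 17), so λ ≡ 13.
  x = λ² - 8 - 9 = 169 - 17 ≡ 16; y = λ·(8 - 16) - 1 ≡ 14. → (16, 14)

(16, 14)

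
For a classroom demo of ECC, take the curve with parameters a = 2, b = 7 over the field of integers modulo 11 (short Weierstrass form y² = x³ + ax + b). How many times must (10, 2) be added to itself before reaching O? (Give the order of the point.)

2P: tangent at (10, 2): λ = (3·10² + 2)/(2·2) ≡ 5/4. 4⁻¹ ≡ 3 (mod 11) since 4·3 = 12 ≡ 1, so λ ≡ 5·3 ≡ 4.
  x = λ² - 10 - 10 = 16 - 20 ≡ 7; y = λ·(10 - 7) - 2 ≡ 10. → (7, 10)
3P: (7, 10) + (10, 2). λ = (2 - 10)/(10 - 7) ≡ 3/3 mod 11. 3⁻¹ ≡ 4 (mod 11) since 3·4 = 12 ≡ 1, so λ ≡ 1.
  x = λ² - 7 - 10 = 1 - 17 ≡ 6; y = λ·(7 - 6) - 10 ≡ 2. → (6, 2)
4P: (6, 2) + (10, 2). λ = (2 - 2)/(10 - 6) ≡ 0/4 mod 11. 4⁻¹ ≡ 3 (mod 11) since 4·3 = 12 ≡ 1, so λ ≡ 0.
  x = λ² - 6 - 10 = 0 - 16 ≡ 6; y = λ·(6 - 6) - 2 ≡ 9. → (6, 9)
5P: (6, 9) + (10, 2). λ = (2 - 9)/(10 - 6) ≡ 4/4 mod 11. 4⁻¹ ≡ 3 (mod 11) since 4·3 = 12 ≡ 1, so λ ≡ 1.
  x = λ² - 6 - 10 = 1 - 16 ≡ 7; y = λ·(6 - 7) - 9 ≡ 1. → (7, 1)
6P: (7, 1) + (10, 2). λ = (2 - 1)/(10 - 7) ≡ 1/3 mod 11. 3⁻¹ ≡ 4 (mod 11), so λ ≡ 4.
  x = λ² - 7 - 10 = 16 - 17 ≡ 10; y = λ·(7 - 10) - 1 ≡ 9. → (10, 9)
7P: (10, 9) + (10, 2): same x and y₁ ≡ -y₂, so the sum is O.
7P = O, so the order is 7.

7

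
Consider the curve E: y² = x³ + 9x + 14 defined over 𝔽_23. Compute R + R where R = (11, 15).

(14, 3)

tangent at (11, 15): λ = (3·11² + 9)/(2·15) ≡ 4/7. 7⁻¹ ≡ 10 (mod 23) since 7·10 = 70 ≡ 1, so λ ≡ 4·10 ≡ 17.
  x = λ² - 11 - 11 = 289 - 22 ≡ 14; y = λ·(11 - 14) - 15 ≡ 3. → (14, 3)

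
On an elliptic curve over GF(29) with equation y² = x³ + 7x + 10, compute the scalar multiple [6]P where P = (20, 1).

Repeated addition: build up to 6P.
2P: tangent at (20, 1): λ = (3·20² + 7)/(2·1) ≡ 18/2. 2⁻¹ ≡ 15 (mod 29), so λ ≡ 18·15 ≡ 9.
  x = λ² - 20 - 20 = 81 - 40 ≡ 12; y = λ·(20 - 12) - 1 ≡ 13. → (12, 13)
3P: (12, 13) + (20, 1). λ = (1 - 13)/(20 - 12) ≡ 17/8 mod 29. 8⁻¹ ≡ 11 (mod 29), so λ ≡ 13.
  x = λ² - 12 - 20 = 169 - 32 ≡ 21; y = λ·(12 - 21) - 13 ≡ 15. → (21, 15)
4P: (21, 15) + (20, 1). λ = (1 - 15)/(20 - 21) ≡ 15/28 mod 29. 28⁻¹ ≡ 28 (mod 29) since 28·28 = 784 ≡ 1, so λ ≡ 14.
  x = λ² - 21 - 20 = 196 - 41 ≡ 10; y = λ·(21 - 10) - 15 ≡ 23. → (10, 23)
5P: (10, 23) + (20, 1). λ = (1 - 23)/(20 - 10) ≡ 7/10 mod 29. 10⁻¹ ≡ 3 (mod 29), so λ ≡ 21.
  x = λ² - 10 - 20 = 441 - 30 ≡ 5; y = λ·(10 - 5) - 23 ≡ 24. → (5, 24)
6P: (5, 24) + (20, 1). λ = (1 - 24)/(20 - 5) ≡ 6/15 mod 29. 15⁻¹ ≡ 2 (mod 29), so λ ≡ 12.
  x = λ² - 5 - 20 = 144 - 25 ≡ 3; y = λ·(5 - 3) - 24 ≡ 0. → (3, 0)

(3, 0)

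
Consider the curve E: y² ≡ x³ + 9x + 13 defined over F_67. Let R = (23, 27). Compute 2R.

tangent at (23, 27): λ = (3·23² + 9)/(2·27) ≡ 55/54. 54⁻¹ ≡ 36 (mod 67), so λ ≡ 55·36 ≡ 37.
  x = λ² - 23 - 23 = 1369 - 46 ≡ 50; y = λ·(23 - 50) - 27 ≡ 46. → (50, 46)

(50, 46)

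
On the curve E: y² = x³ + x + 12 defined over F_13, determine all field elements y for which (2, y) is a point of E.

3, 10

x³ + 1x + 12 = 22 ≡ 9 (mod 13).
Square roots of 9 mod 13: 3 and 10 (since 3² = 9 ≡ 9).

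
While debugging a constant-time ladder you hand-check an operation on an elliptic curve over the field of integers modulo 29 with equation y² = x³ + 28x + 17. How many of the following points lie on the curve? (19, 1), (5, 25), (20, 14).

(19, 1): 1² ≡ 1, rhs ≡ 13 → off.
(5, 25): 25² ≡ 16, rhs ≡ 21 → off.
(20, 14): 14² ≡ 22, rhs ≡ 22 → on.

1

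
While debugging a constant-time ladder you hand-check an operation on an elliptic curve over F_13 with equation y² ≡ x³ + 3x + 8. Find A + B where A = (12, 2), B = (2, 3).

(12, 2) + (2, 3). λ = (3 - 2)/(2 - 12) ≡ 1/3 mod 13. 3⁻¹ ≡ 9 (mod 13) since 3·9 = 27 ≡ 1, so λ ≡ 9.
  x = λ² - 12 - 2 = 81 - 14 ≡ 2; y = λ·(12 - 2) - 2 ≡ 10. → (2, 10)

(2, 10)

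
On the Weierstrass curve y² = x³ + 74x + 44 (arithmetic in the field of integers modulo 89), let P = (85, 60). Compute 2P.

(81, 39)

tangent at (85, 60): λ = (3·85² + 74)/(2·60) ≡ 33/31. 31⁻¹ ≡ 23 (mod 89) since 31·23 = 713 ≡ 1, so λ ≡ 33·23 ≡ 47.
  x = λ² - 85 - 85 = 2209 - 170 ≡ 81; y = λ·(85 - 81) - 60 ≡ 39. → (81, 39)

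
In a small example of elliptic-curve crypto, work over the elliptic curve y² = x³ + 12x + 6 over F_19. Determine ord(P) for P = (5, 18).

12

2P: tangent at (5, 18): λ = (3·5² + 12)/(2·18) ≡ 11/17. 17⁻¹ ≡ 9 (mod 19), so λ ≡ 11·9 ≡ 4.
  x = λ² - 5 - 5 = 16 - 10 ≡ 6; y = λ·(5 - 6) - 18 ≡ 16. → (6, 16)
3P: (6, 16) + (5, 18). λ = (18 - 16)/(5 - 6) ≡ 2/18 mod 19. 18⁻¹ ≡ 18 (mod 19) since 18·18 = 324 ≡ 1, so λ ≡ 17.
  x = λ² - 6 - 5 = 289 - 11 ≡ 12; y = λ·(6 - 12) - 16 ≡ 15. → (12, 15)
4P: (12, 15) + (5, 18). λ = (18 - 15)/(5 - 12) ≡ 3/12 mod 19. 12⁻¹ ≡ 8 (mod 19), so λ ≡ 5.
  x = λ² - 12 - 5 = 25 - 17 ≡ 8; y = λ·(12 - 8) - 15 ≡ 5. → (8, 5)
5P: (8, 5) + (5, 18). λ = (18 - 5)/(5 - 8) ≡ 13/16 mod 19. 16⁻¹ ≡ 6 (mod 19) since 16·6 = 96 ≡ 1, so λ ≡ 2.
  x = λ² - 8 - 5 = 4 - 13 ≡ 10; y = λ·(8 - 10) - 5 ≡ 10. → (10, 10)
6P: (10, 10) + (5, 18). λ = (18 - 10)/(5 - 10) ≡ 8/14 mod 19. 14⁻¹ ≡ 15 (mod 19) since 14·15 = 210 ≡ 1, so λ ≡ 6.
  x = λ² - 10 - 5 = 36 - 15 ≡ 2; y = λ·(10 - 2) - 10 ≡ 0. → (2, 0)
7P: (2, 0) + (5, 18). λ = (18 - 0)/(5 - 2) ≡ 18/3 mod 19. 3⁻¹ ≡ 13 (mod 19) since 3·13 = 39 ≡ 1, so λ ≡ 6.
  x = λ² - 2 - 5 = 36 - 7 ≡ 10; y = λ·(2 - 10) - 0 ≡ 9. → (10, 9)
8P: (10, 9) + (5, 18). λ = (18 - 9)/(5 - 10) ≡ 9/14 mod 19. 14⁻¹ ≡ 15 (mod 19), so λ ≡ 2.
  x = λ² - 10 - 5 = 4 - 15 ≡ 8; y = λ·(10 - 8) - 9 ≡ 14. → (8, 14)
9P: (8, 14) + (5, 18). λ = (18 - 14)/(5 - 8) ≡ 4/16 mod 19. 16⁻¹ ≡ 6 (mod 19) since 16·6 = 96 ≡ 1, so λ ≡ 5.
  x = λ² - 8 - 5 = 25 - 13 ≡ 12; y = λ·(8 - 12) - 14 ≡ 4. → (12, 4)
10P: (12, 4) + (5, 18). λ = (18 - 4)/(5 - 12) ≡ 14/12 mod 19. 12⁻¹ ≡ 8 (mod 19) since 12·8 = 96 ≡ 1, so λ ≡ 17.
  x = λ² - 12 - 5 = 289 - 17 ≡ 6; y = λ·(12 - 6) - 4 ≡ 3. → (6, 3)
11P: (6, 3) + (5, 18). λ = (18 - 3)/(5 - 6) ≡ 15/18 mod 19. 18⁻¹ ≡ 18 (mod 19), so λ ≡ 4.
  x = λ² - 6 - 5 = 16 - 11 ≡ 5; y = λ·(6 - 5) - 3 ≡ 1. → (5, 1)
12P: (5, 1) + (5, 18): same x and y₁ ≡ -y₂, so the sum is 𝒪.
12P = 𝒪, so the order is 12.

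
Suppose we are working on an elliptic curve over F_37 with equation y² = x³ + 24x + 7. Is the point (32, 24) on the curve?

yes

y² = 24² ≡ 21; x³ + 24x + 7 = 33543 ≡ 21 (mod 37). 21 = 21.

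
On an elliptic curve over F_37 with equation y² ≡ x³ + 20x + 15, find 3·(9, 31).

Write G = (9, 31).
Repeated addition: build up to 3G.
2G: tangent at (9, 31): λ = (3·9² + 20)/(2·31) ≡ 4/25. 25⁻¹ ≡ 3 (mod 37), so λ ≡ 4·3 ≡ 12.
  x = λ² - 9 - 9 = 144 - 18 ≡ 15; y = λ·(9 - 15) - 31 ≡ 8. → (15, 8)
3G: (15, 8) + (9, 31). λ = (31 - 8)/(9 - 15) ≡ 23/31 mod 37. 31⁻¹ ≡ 6 (mod 37) since 31·6 = 186 ≡ 1, so λ ≡ 27.
  x = λ² - 15 - 9 = 729 - 24 ≡ 2; y = λ·(15 - 2) - 8 ≡ 10. → (2, 10)

(2, 10)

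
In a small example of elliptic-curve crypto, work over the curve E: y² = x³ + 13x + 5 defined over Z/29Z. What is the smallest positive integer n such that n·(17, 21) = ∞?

2P: tangent at (17, 21): λ = (3·17² + 13)/(2·21) ≡ 10/13. 13⁻¹ ≡ 9 (mod 29) since 13·9 = 117 ≡ 1, so λ ≡ 10·9 ≡ 3.
  x = λ² - 17 - 17 = 9 - 34 ≡ 4; y = λ·(17 - 4) - 21 ≡ 18. → (4, 18)
3P: (4, 18) + (17, 21). λ = (21 - 18)/(17 - 4) ≡ 3/13 mod 29. 13⁻¹ ≡ 9 (mod 29) since 13·9 = 117 ≡ 1, so λ ≡ 27.
  x = λ² - 4 - 17 = 729 - 21 ≡ 12; y = λ·(4 - 12) - 18 ≡ 27. → (12, 27)
4P: (12, 27) + (17, 21). λ = (21 - 27)/(17 - 12) ≡ 23/5 mod 29. 5⁻¹ ≡ 6 (mod 29), so λ ≡ 22.
  x = λ² - 12 - 17 = 484 - 29 ≡ 20; y = λ·(12 - 20) - 27 ≡ 0. → (20, 0)
5P: (20, 0) + (17, 21). λ = (21 - 0)/(17 - 20) ≡ 21/26 mod 29. 26⁻¹ ≡ 19 (mod 29) since 26·19 = 494 ≡ 1, so λ ≡ 22.
  x = λ² - 20 - 17 = 484 - 37 ≡ 12; y = λ·(20 - 12) - 0 ≡ 2. → (12, 2)
6P: (12, 2) + (17, 21). λ = (21 - 2)/(17 - 12) ≡ 19/5 mod 29. 5⁻¹ ≡ 6 (mod 29), so λ ≡ 27.
  x = λ² - 12 - 17 = 729 - 29 ≡ 4; y = λ·(12 - 4) - 2 ≡ 11. → (4, 11)
7P: (4, 11) + (17, 21). λ = (21 - 11)/(17 - 4) ≡ 10/13 mod 29. 13⁻¹ ≡ 9 (mod 29), so λ ≡ 3.
  x = λ² - 4 - 17 = 9 - 21 ≡ 17; y = λ·(4 - 17) - 11 ≡ 8. → (17, 8)
8P: (17, 8) + (17, 21): same x and y₁ ≡ -y₂, so the sum is ∞.
8P = ∞, so the order is 8.

8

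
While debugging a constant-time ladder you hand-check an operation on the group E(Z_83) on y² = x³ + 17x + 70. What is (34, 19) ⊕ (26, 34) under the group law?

(34, 19) + (26, 34). λ = (34 - 19)/(26 - 34) ≡ 15/75 mod 83. 75⁻¹ ≡ 31 (mod 83), so λ ≡ 50.
  x = λ² - 34 - 26 = 2500 - 60 ≡ 33; y = λ·(34 - 33) - 19 ≡ 31. → (33, 31)

(33, 31)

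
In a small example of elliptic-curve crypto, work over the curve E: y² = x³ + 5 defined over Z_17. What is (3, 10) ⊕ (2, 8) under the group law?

(3, 10) + (2, 8). λ = (8 - 10)/(2 - 3) ≡ 15/16 mod 17. 16⁻¹ ≡ 16 (mod 17) since 16·16 = 256 ≡ 1, so λ ≡ 2.
  x = λ² - 3 - 2 = 4 - 5 ≡ 16; y = λ·(3 - 16) - 10 ≡ 15. → (16, 15)

(16, 15)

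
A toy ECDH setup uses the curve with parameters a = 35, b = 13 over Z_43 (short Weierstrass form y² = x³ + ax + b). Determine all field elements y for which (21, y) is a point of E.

none

x³ + 35x + 13 = 10009 ≡ 33 (mod 43).
33 is a non-residue mod 43; no y exists.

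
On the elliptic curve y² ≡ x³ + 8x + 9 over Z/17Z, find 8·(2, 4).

Write P = (2, 4).
Repeated addition: build up to 8P.
2P: tangent at (2, 4): λ = (3·2² + 8)/(2·4) ≡ 3/8. 8⁻¹ ≡ 15 (mod 17), so λ ≡ 3·15 ≡ 11.
  x = λ² - 2 - 2 = 121 - 4 ≡ 15; y = λ·(2 - 15) - 4 ≡ 6. → (15, 6)
3P: (15, 6) + (2, 4). λ = (4 - 6)/(2 - 15) ≡ 15/4 mod 17. 4⁻¹ ≡ 13 (mod 17), so λ ≡ 8.
  x = λ² - 15 - 2 = 64 - 17 ≡ 13; y = λ·(15 - 13) - 6 ≡ 10. → (13, 10)
4P: (13, 10) + (2, 4). λ = (4 - 10)/(2 - 13) ≡ 11/6 mod 17. 6⁻¹ ≡ 3 (mod 17) since 6·3 = 18 ≡ 1, so λ ≡ 16.
  x = λ² - 13 - 2 = 256 - 15 ≡ 3; y = λ·(13 - 3) - 10 ≡ 14. → (3, 14)
5P: (3, 14) + (2, 4). λ = (4 - 14)/(2 - 3) ≡ 7/16 mod 17. 16⁻¹ ≡ 16 (mod 17) since 16·16 = 256 ≡ 1, so λ ≡ 10.
  x = λ² - 3 - 2 = 100 - 5 ≡ 10; y = λ·(3 - 10) - 14 ≡ 1. → (10, 1)
6P: (10, 1) + (2, 4). λ = (4 - 1)/(2 - 10) ≡ 3/9 mod 17. 9⁻¹ ≡ 2 (mod 17), so λ ≡ 6.
  x = λ² - 10 - 2 = 36 - 12 ≡ 7; y = λ·(10 - 7) - 1 ≡ 0. → (7, 0)
7P: (7, 0) + (2, 4). λ = (4 - 0)/(2 - 7) ≡ 4/12 mod 17. 12⁻¹ ≡ 10 (mod 17), so λ ≡ 6.
  x = λ² - 7 - 2 = 36 - 9 ≡ 10; y = λ·(7 - 10) - 0 ≡ 16. → (10, 16)
8P: (10, 16) + (2, 4). λ = (4 - 16)/(2 - 10) ≡ 5/9 mod 17. 9⁻¹ ≡ 2 (mod 17), so λ ≡ 10.
  x = λ² - 10 - 2 = 100 - 12 ≡ 3; y = λ·(10 - 3) - 16 ≡ 3. → (3, 3)

(3, 3)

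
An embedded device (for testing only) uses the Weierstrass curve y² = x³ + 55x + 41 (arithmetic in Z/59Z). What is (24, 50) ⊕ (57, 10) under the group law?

(46, 16)

(24, 50) + (57, 10). λ = (10 - 50)/(57 - 24) ≡ 19/33 mod 59. 33⁻¹ ≡ 34 (mod 59), so λ ≡ 56.
  x = λ² - 24 - 57 = 3136 - 81 ≡ 46; y = λ·(24 - 46) - 50 ≡ 16. → (46, 16)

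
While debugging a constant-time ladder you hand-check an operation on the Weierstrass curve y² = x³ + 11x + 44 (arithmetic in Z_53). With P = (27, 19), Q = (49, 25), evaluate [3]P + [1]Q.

First 3P:
Repeated addition: build up to 3P.
2P: tangent at (27, 19): λ = (3·27² + 11)/(2·19) ≡ 25/38. 38⁻¹ ≡ 7 (mod 53) since 38·7 = 266 ≡ 1, so λ ≡ 25·7 ≡ 16.
  x = λ² - 27 - 27 = 256 - 54 ≡ 43; y = λ·(27 - 43) - 19 ≡ 43. → (43, 43)
3P: (43, 43) + (27, 19). λ = (19 - 43)/(27 - 43) ≡ 29/37 mod 53. 37⁻¹ ≡ 43 (mod 53), so λ ≡ 28.
  x = λ² - 43 - 27 = 784 - 70 ≡ 25; y = λ·(43 - 25) - 43 ≡ 37. → (25, 37)
3P = (25, 37).
Finally 3P + Q:
(25, 37) + (49, 25). λ = (25 - 37)/(49 - 25) ≡ 41/24 mod 53. 24⁻¹ ≡ 42 (mod 53) since 24·42 = 1008 ≡ 1, so λ ≡ 26.
  x = λ² - 25 - 49 = 676 - 74 ≡ 19; y = λ·(25 - 19) - 37 ≡ 13. → (19, 13)

(19, 13)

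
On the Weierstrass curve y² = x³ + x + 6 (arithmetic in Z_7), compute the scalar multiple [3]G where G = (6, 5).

Repeated addition: build up to 3G.
2G: tangent at (6, 5): λ = (3·6² + 1)/(2·5) ≡ 4/3. 3⁻¹ ≡ 5 (mod 7) since 3·5 = 15 ≡ 1, so λ ≡ 4·5 ≡ 6.
  x = λ² - 6 - 6 = 36 - 12 ≡ 3; y = λ·(6 - 3) - 5 ≡ 6. → (3, 6)
3G: (3, 6) + (6, 5). λ = (5 - 6)/(6 - 3) ≡ 6/3 mod 7. 3⁻¹ ≡ 5 (mod 7), so λ ≡ 2.
  x = λ² - 3 - 6 = 4 - 9 ≡ 2; y = λ·(3 - 2) - 6 ≡ 3. → (2, 3)

(2, 3)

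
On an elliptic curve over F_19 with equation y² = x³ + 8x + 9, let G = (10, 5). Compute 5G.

Double-and-add on 5 = (101)₂. Start with G = (10, 5) for the leading 1-bit.
double: tangent at (10, 5): λ = (3·10² + 8)/(2·5) ≡ 4/10. 10⁻¹ ≡ 2 (mod 19), so λ ≡ 4·2 ≡ 8.
  x = λ² - 10 - 10 = 64 - 20 ≡ 6; y = λ·(10 - 6) - 5 ≡ 8. → (6, 8)
double: tangent at (6, 8): λ = (3·6² + 8)/(2·8) ≡ 2/16. 16⁻¹ ≡ 6 (mod 19) since 16·6 = 96 ≡ 1, so λ ≡ 2·6 ≡ 12.
  x = λ² - 6 - 6 = 144 - 12 ≡ 18; y = λ·(6 - 18) - 8 ≡ 0. → (18, 0)
add G: (18, 0) + (10, 5). λ = (5 - 0)/(10 - 18) ≡ 5/11 mod 19. 11⁻¹ ≡ 7 (mod 19) since 11·7 = 77 ≡ 1, so λ ≡ 16.
  x = λ² - 18 - 10 = 256 - 28 ≡ 0; y = λ·(18 - 0) - 0 ≡ 3. → (0, 3)

(0, 3)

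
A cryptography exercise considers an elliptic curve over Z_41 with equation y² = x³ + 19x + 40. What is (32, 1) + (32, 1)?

(0, 9)

tangent at (32, 1): λ = (3·32² + 19)/(2·1) ≡ 16/2. 2⁻¹ ≡ 21 (mod 41) since 2·21 = 42 ≡ 1, so λ ≡ 16·21 ≡ 8.
  x = λ² - 32 - 32 = 64 - 64 ≡ 0; y = λ·(32 - 0) - 1 ≡ 9. → (0, 9)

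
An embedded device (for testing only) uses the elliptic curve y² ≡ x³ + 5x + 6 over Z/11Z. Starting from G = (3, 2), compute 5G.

Double-and-add on 5 = (101)₂. Start with G = (3, 2) for the leading 1-bit.
double: tangent at (3, 2): λ = (3·3² + 5)/(2·2) ≡ 10/4. 4⁻¹ ≡ 3 (mod 11), so λ ≡ 10·3 ≡ 8.
  x = λ² - 3 - 3 = 64 - 6 ≡ 3; y = λ·(3 - 3) - 2 ≡ 9. → (3, 9)
double: tangent at (3, 9): λ = (3·3² + 5)/(2·9) ≡ 10/7. 7⁻¹ ≡ 8 (mod 11) since 7·8 = 56 ≡ 1, so λ ≡ 10·8 ≡ 3.
  x = λ² - 3 - 3 = 9 - 6 ≡ 3; y = λ·(3 - 3) - 9 ≡ 2. → (3, 2)
add G: tangent at (3, 2): λ = (3·3² + 5)/(2·2) ≡ 10/4. 4⁻¹ ≡ 3 (mod 11), so λ ≡ 10·3 ≡ 8.
  x = λ² - 3 - 3 = 64 - 6 ≡ 3; y = λ·(3 - 3) - 2 ≡ 9. → (3, 9)

(3, 9)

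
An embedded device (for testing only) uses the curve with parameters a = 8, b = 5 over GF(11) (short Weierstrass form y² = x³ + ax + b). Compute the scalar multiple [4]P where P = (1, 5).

(8, 3)

Double-and-add on 4 = (100)₂. Start with P = (1, 5) for the leading 1-bit.
double: tangent at (1, 5): λ = (3·1² + 8)/(2·5) ≡ 0/10. 10⁻¹ ≡ 10 (mod 11), so λ ≡ 0·10 ≡ 0.
  x = λ² - 1 - 1 = 0 - 2 ≡ 9; y = λ·(1 - 9) - 5 ≡ 6. → (9, 6)
double: tangent at (9, 6): λ = (3·9² + 8)/(2·6) ≡ 9/1. 1⁻¹ ≡ 1 (mod 11), so λ ≡ 9·1 ≡ 9.
  x = λ² - 9 - 9 = 81 - 18 ≡ 8; y = λ·(9 - 8) - 6 ≡ 3. → (8, 3)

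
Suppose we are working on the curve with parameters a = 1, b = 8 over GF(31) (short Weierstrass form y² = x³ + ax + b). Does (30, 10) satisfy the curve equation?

y² = 10² ≡ 7; x³ + 1x + 8 = 27038 ≡ 6 (mod 31). 7 ≠ 6.

no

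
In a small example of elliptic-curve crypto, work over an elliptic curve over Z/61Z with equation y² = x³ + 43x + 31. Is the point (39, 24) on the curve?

yes

y² = 24² ≡ 27; x³ + 43x + 31 = 61027 ≡ 27 (mod 61). 27 = 27.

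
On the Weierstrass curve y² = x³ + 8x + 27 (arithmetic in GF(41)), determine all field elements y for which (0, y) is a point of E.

x³ + 8x + 27 = 27 ≡ 27 (mod 41).
27 is a non-residue mod 41; no y exists.

none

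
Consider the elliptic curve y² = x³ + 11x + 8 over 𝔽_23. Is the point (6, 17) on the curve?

no

y² = 17² ≡ 13; x³ + 11x + 8 = 290 ≡ 14 (mod 23). 13 ≠ 14.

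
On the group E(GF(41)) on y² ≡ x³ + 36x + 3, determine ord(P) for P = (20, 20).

4

2P: tangent at (20, 20): λ = (3·20² + 36)/(2·20) ≡ 6/40. 40⁻¹ ≡ 40 (mod 41), so λ ≡ 6·40 ≡ 35.
  x = λ² - 20 - 20 = 1225 - 40 ≡ 37; y = λ·(20 - 37) - 20 ≡ 0. → (37, 0)
3P: (37, 0) + (20, 20). λ = (20 - 0)/(20 - 37) ≡ 20/24 mod 41. 24⁻¹ ≡ 12 (mod 41), so λ ≡ 35.
  x = λ² - 37 - 20 = 1225 - 57 ≡ 20; y = λ·(37 - 20) - 0 ≡ 21. → (20, 21)
4P: (20, 21) + (20, 20): same x and y₁ ≡ -y₂, so the sum is the point at infinity.
4P = the point at infinity, so the order is 4.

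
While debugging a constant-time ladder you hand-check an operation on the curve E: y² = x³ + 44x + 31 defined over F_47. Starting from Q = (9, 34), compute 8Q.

Repeated addition: build up to 8Q.
2Q: tangent at (9, 34): λ = (3·9² + 44)/(2·34) ≡ 5/21. 21⁻¹ ≡ 9 (mod 47) since 21·9 = 189 ≡ 1, so λ ≡ 5·9 ≡ 45.
  x = λ² - 9 - 9 = 2025 - 18 ≡ 33; y = λ·(9 - 33) - 34 ≡ 14. → (33, 14)
3Q: (33, 14) + (9, 34). λ = (34 - 14)/(9 - 33) ≡ 20/23 mod 47. 23⁻¹ ≡ 45 (mod 47) since 23·45 = 1035 ≡ 1, so λ ≡ 7.
  x = λ² - 33 - 9 = 49 - 42 ≡ 7; y = λ·(33 - 7) - 14 ≡ 27. → (7, 27)
4Q: (7, 27) + (9, 34). λ = (34 - 27)/(9 - 7) ≡ 7/2 mod 47. 2⁻¹ ≡ 24 (mod 47), so λ ≡ 27.
  x = λ² - 7 - 9 = 729 - 16 ≡ 8; y = λ·(7 - 8) - 27 ≡ 40. → (8, 40)
5Q: (8, 40) + (9, 34). λ = (34 - 40)/(9 - 8) ≡ 41/1 mod 47. 1⁻¹ ≡ 1 (mod 47), so λ ≡ 41.
  x = λ² - 8 - 9 = 1681 - 17 ≡ 19; y = λ·(8 - 19) - 40 ≡ 26. → (19, 26)
6Q: (19, 26) + (9, 34). λ = (34 - 26)/(9 - 19) ≡ 8/37 mod 47. 37⁻¹ ≡ 14 (mod 47), so λ ≡ 18.
  x = λ² - 19 - 9 = 324 - 28 ≡ 14; y = λ·(19 - 14) - 26 ≡ 17. → (14, 17)
7Q: (14, 17) + (9, 34). λ = (34 - 17)/(9 - 14) ≡ 17/42 mod 47. 42⁻¹ ≡ 28 (mod 47), so λ ≡ 6.
  x = λ² - 14 - 9 = 36 - 23 ≡ 13; y = λ·(14 - 13) - 17 ≡ 36. → (13, 36)
8Q: (13, 36) + (9, 34). λ = (34 - 36)/(9 - 13) ≡ 45/43 mod 47. 43⁻¹ ≡ 35 (mod 47) since 43·35 = 1505 ≡ 1, so λ ≡ 24.
  x = λ² - 13 - 9 = 576 - 22 ≡ 37; y = λ·(13 - 37) - 36 ≡ 46. → (37, 46)

(37, 46)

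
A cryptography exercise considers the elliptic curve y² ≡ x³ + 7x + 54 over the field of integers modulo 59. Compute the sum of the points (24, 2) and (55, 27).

(24, 2) + (55, 27). λ = (27 - 2)/(55 - 24) ≡ 25/31 mod 59. 31⁻¹ ≡ 40 (mod 59), so λ ≡ 56.
  x = λ² - 24 - 55 = 3136 - 79 ≡ 48; y = λ·(24 - 48) - 2 ≡ 11. → (48, 11)

(48, 11)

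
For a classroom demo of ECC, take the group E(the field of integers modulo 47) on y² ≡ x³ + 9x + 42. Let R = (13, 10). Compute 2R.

(23, 14)

tangent at (13, 10): λ = (3·13² + 9)/(2·10) ≡ 46/20. 20⁻¹ ≡ 40 (mod 47), so λ ≡ 46·40 ≡ 7.
  x = λ² - 13 - 13 = 49 - 26 ≡ 23; y = λ·(13 - 23) - 10 ≡ 14. → (23, 14)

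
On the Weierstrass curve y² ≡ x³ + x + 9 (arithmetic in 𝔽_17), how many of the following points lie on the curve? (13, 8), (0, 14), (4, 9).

(13, 8): 8² ≡ 13, rhs ≡ 9 → off.
(0, 14): 14² ≡ 9, rhs ≡ 9 → on.
(4, 9): 9² ≡ 13, rhs ≡ 9 → off.

1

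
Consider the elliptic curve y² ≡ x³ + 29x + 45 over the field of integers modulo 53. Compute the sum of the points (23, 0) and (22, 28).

(50, 14)

(23, 0) + (22, 28). λ = (28 - 0)/(22 - 23) ≡ 28/52 mod 53. 52⁻¹ ≡ 52 (mod 53), so λ ≡ 25.
  x = λ² - 23 - 22 = 625 - 45 ≡ 50; y = λ·(23 - 50) - 0 ≡ 14. → (50, 14)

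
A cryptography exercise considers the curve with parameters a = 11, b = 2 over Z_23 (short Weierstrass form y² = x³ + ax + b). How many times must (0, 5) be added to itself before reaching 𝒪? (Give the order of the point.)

2P: tangent at (0, 5): λ = (3·0² + 11)/(2·5) ≡ 11/10. 10⁻¹ ≡ 7 (mod 23), so λ ≡ 11·7 ≡ 8.
  x = λ² - 0 - 0 = 64 - 0 ≡ 18; y = λ·(0 - 18) - 5 ≡ 12. → (18, 12)
3P: (18, 12) + (0, 5). λ = (5 - 12)/(0 - 18) ≡ 16/5 mod 23. 5⁻¹ ≡ 14 (mod 23), so λ ≡ 17.
  x = λ² - 18 - 0 = 289 - 18 ≡ 18; y = λ·(18 - 18) - 12 ≡ 11. → (18, 11)
4P: (18, 11) + (0, 5). λ = (5 - 11)/(0 - 18) ≡ 17/5 mod 23. 5⁻¹ ≡ 14 (mod 23) since 5·14 = 70 ≡ 1, so λ ≡ 8.
  x = λ² - 18 - 0 = 64 - 18 ≡ 0; y = λ·(18 - 0) - 11 ≡ 18. → (0, 18)
5P: (0, 18) + (0, 5): same x and y₁ ≡ -y₂, so the sum is 𝒪.
5P = 𝒪, so the order is 5.

5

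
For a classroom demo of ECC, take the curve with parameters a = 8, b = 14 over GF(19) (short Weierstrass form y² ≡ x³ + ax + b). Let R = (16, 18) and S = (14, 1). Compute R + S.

(16, 18) + (14, 1). λ = (1 - 18)/(14 - 16) ≡ 2/17 mod 19. 17⁻¹ ≡ 9 (mod 19), so λ ≡ 18.
  x = λ² - 16 - 14 = 324 - 30 ≡ 9; y = λ·(16 - 9) - 18 ≡ 13. → (9, 13)

(9, 13)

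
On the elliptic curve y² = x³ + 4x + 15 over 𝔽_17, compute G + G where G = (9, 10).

(8, 10)

tangent at (9, 10): λ = (3·9² + 4)/(2·10) ≡ 9/3. 3⁻¹ ≡ 6 (mod 17), so λ ≡ 9·6 ≡ 3.
  x = λ² - 9 - 9 = 9 - 18 ≡ 8; y = λ·(9 - 8) - 10 ≡ 10. → (8, 10)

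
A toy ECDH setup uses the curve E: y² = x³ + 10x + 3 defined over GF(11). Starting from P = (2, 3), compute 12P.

Repeated addition: build up to 12P.
2P: tangent at (2, 3): λ = (3·2² + 10)/(2·3) ≡ 0/6. 6⁻¹ ≡ 2 (mod 11) since 6·2 = 12 ≡ 1, so λ ≡ 0·2 ≡ 0.
  x = λ² - 2 - 2 = 0 - 4 ≡ 7; y = λ·(2 - 7) - 3 ≡ 8. → (7, 8)
3P: (7, 8) + (2, 3). λ = (3 - 8)/(2 - 7) ≡ 6/6 mod 11. 6⁻¹ ≡ 2 (mod 11), so λ ≡ 1.
  x = λ² - 7 - 2 = 1 - 9 ≡ 3; y = λ·(7 - 3) - 8 ≡ 7. → (3, 7)
4P: (3, 7) + (2, 3). λ = (3 - 7)/(2 - 3) ≡ 7/10 mod 11. 10⁻¹ ≡ 10 (mod 11), so λ ≡ 4.
  x = λ² - 3 - 2 = 16 - 5 ≡ 0; y = λ·(3 - 0) - 7 ≡ 5. → (0, 5)
5P: (0, 5) + (2, 3). λ = (3 - 5)/(2 - 0) ≡ 9/2 mod 11. 2⁻¹ ≡ 6 (mod 11), so λ ≡ 10.
  x = λ² - 0 - 2 = 100 - 2 ≡ 10; y = λ·(0 - 10) - 5 ≡ 5. → (10, 5)
6P: (10, 5) + (2, 3). λ = (3 - 5)/(2 - 10) ≡ 9/3 mod 11. 3⁻¹ ≡ 4 (mod 11), so λ ≡ 3.
  x = λ² - 10 - 2 = 9 - 12 ≡ 8; y = λ·(10 - 8) - 5 ≡ 1. → (8, 1)
7P: (8, 1) + (2, 3). λ = (3 - 1)/(2 - 8) ≡ 2/5 mod 11. 5⁻¹ ≡ 9 (mod 11) since 5·9 = 45 ≡ 1, so λ ≡ 7.
  x = λ² - 8 - 2 = 49 - 10 ≡ 6; y = λ·(8 - 6) - 1 ≡ 2. → (6, 2)
8P: (6, 2) + (2, 3). λ = (3 - 2)/(2 - 6) ≡ 1/7 mod 11. 7⁻¹ ≡ 8 (mod 11) since 7·8 = 56 ≡ 1, so λ ≡ 8.
  x = λ² - 6 - 2 = 64 - 8 ≡ 1; y = λ·(6 - 1) - 2 ≡ 5. → (1, 5)
9P: (1, 5) + (2, 3). λ = (3 - 5)/(2 - 1) ≡ 9/1 mod 11. 1⁻¹ ≡ 1 (mod 11), so λ ≡ 9.
  x = λ² - 1 - 2 = 81 - 3 ≡ 1; y = λ·(1 - 1) - 5 ≡ 6. → (1, 6)
10P: (1, 6) + (2, 3). λ = (3 - 6)/(2 - 1) ≡ 8/1 mod 11. 1⁻¹ ≡ 1 (mod 11), so λ ≡ 8.
  x = λ² - 1 - 2 = 64 - 3 ≡ 6; y = λ·(1 - 6) - 6 ≡ 9. → (6, 9)
11P: (6, 9) + (2, 3). λ = (3 - 9)/(2 - 6) ≡ 5/7 mod 11. 7⁻¹ ≡ 8 (mod 11), so λ ≡ 7.
  x = λ² - 6 - 2 = 49 - 8 ≡ 8; y = λ·(6 - 8) - 9 ≡ 10. → (8, 10)
12P: (8, 10) + (2, 3). λ = (3 - 10)/(2 - 8) ≡ 4/5 mod 11. 5⁻¹ ≡ 9 (mod 11), so λ ≡ 3.
  x = λ² - 8 - 2 = 9 - 10 ≡ 10; y = λ·(8 - 10) - 10 ≡ 6. → (10, 6)

(10, 6)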